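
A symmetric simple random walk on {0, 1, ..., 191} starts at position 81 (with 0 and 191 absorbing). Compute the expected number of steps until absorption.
E[τ | X_0 = 81] = 8910

Let v_k = E[τ | X_0 = k]. Boundary: v_0 = v_191 = 0. Recurrence: v_k = 1 + (v_{k-1} + v_{k+1})/2 for 1 ≤ k ≤ 190. The particular solution to v_k − (v_{k-1} + v_{k+1})/2 = 1 is v_k = −k^2. Adding homogeneous solution A + B k and matching boundaries gives v_k = k (191 − k). Substituting k = 81: v_81 = 81 · 110 = 8910.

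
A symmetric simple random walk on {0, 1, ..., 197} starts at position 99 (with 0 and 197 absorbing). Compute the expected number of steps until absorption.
E[τ | X_0 = 99] = 9702

Let v_k = E[τ | X_0 = k]. Boundary: v_0 = v_197 = 0. Recurrence: v_k = 1 + (v_{k-1} + v_{k+1})/2 for 1 ≤ k ≤ 196. The particular solution to v_k − (v_{k-1} + v_{k+1})/2 = 1 is v_k = −k^2. Adding homogeneous solution A + B k and matching boundaries gives v_k = k (197 − k). Substituting k = 99: v_99 = 99 · 98 = 9702.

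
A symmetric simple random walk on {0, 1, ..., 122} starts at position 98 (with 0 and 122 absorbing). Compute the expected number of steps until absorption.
E[τ | X_0 = 98] = 2352

Let v_k = E[τ | X_0 = k]. Boundary: v_0 = v_122 = 0. Recurrence: v_k = 1 + (v_{k-1} + v_{k+1})/2 for 1 ≤ k ≤ 121. The particular solution to v_k − (v_{k-1} + v_{k+1})/2 = 1 is v_k = −k^2. Adding homogeneous solution A + B k and matching boundaries gives v_k = k (122 − k). Substituting k = 98: v_98 = 98 · 24 = 2352.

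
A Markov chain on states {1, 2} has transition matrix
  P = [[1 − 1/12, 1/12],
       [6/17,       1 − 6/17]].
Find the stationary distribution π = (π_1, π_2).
π_1 = 72/89, π_2 = 17/89

Solve πP = π with π_1 + π_2 = 1. From πP = π: π_1 · (1 − 1/12) + π_2 · 6/17 = π_1 ⇒ π_2 · 6/17 = π_1 · 1/12 ⇒ π_2/π_1 = (1/12)/(6/17) = 17/72. Together with π_1 + π_2 = 1:
  π_1 = (6/17)/(1/12 + 6/17) = (6/17)/(89/204) = 72/89,
  π_2 = (1/12)/(1/12 + 6/17) = (1/12)/(89/204) = 17/89.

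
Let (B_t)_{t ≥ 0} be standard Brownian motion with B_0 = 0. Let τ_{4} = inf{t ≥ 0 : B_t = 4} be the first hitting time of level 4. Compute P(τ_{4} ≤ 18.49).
P(τ_{4} ≤ 18.49) = 2(1 − Φ(4/√18.49)) = 2(1 − Φ(0.9302)) ≈ 0.3523

By the reflection principle for standard BM, P(τ_b ≤ t) = 2 · P(B_t ≥ b). Since B_t ~ N(0, t), P(B_t ≥ 4) = 1 − Φ(4/√t) = 1 − Φ(4/√18.49) = 1 − Φ(0.9302) ≈ 0.17613. Doubling: P(τ_{4} ≤ 18.49) ≈ 2 · 0.17613 = 0.35226 ≈ 0.3523.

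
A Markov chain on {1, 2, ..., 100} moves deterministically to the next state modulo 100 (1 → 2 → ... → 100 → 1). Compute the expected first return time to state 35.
E[T_35 | X_0 = 35] = 100

The chain cycles deterministically, so starting at state 35 it returns in exactly 100 steps. Equivalently, the stationary distribution is uniform π_j = 1/100 for every state j, so by Kac's formula E[T_35] = 1/π_35 = 100.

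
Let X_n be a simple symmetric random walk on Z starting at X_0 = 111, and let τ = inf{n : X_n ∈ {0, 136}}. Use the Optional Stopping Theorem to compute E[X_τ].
E[X_τ] = 111

X_n is a martingale and τ is a bounded-mean stopping time (indeed τ is finite a.s. with bounded expectation since the walk is in a bounded region). By the OST, E[X_τ] = E[X_0] = 111. Equivalently: E[X_τ] = 136 · P(hit 136 first) + 0 · P(hit 0 first) = 136 · (111/136) = 111.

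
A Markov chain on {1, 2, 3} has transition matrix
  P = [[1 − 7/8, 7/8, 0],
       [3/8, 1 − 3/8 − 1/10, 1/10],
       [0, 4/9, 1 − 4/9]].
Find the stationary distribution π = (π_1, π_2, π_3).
π = (120/463, 280/463, 63/463)

This is a birth-death chain on three states, which satisfies detailed balance: π_1 · P_{12} = π_2 · P_{21} and π_2 · P_{23} = π_3 · P_{32}.
From π_1 · 7/8 = π_2 · 3/8: π_2/π_1 = (7/8)/(3/8) = 7/3.
From π_2 · 1/10 = π_3 · 4/9: π_3/π_2 = (1/10)/(4/9) = 9/40.
Take π_1 proportional to 1; then unnormalized π = (1, 7/3, 21/40). Normalize by dividing by the sum 463/120:
  π = (120/463, 280/463, 63/463).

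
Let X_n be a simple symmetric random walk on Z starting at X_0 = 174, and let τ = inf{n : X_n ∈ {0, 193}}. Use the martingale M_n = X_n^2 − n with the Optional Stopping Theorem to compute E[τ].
E[τ] = 3306

M_n = X_n^2 − n is a martingale (since E[X_{n+1}^2 | F_n] = X_n^2 + 1). By OST (τ has finite mean in a bounded region), E[M_τ] = E[M_0] = X_0^2 − 0 = 174^2 = 30276. Also E[M_τ] = E[X_τ^2] − E[τ]. The walk exits at 0 or 193, with P(hit 193 first) = 174/193, so E[X_τ^2] = 193^2 · 174/193 + 0 = 33582. Thus E[τ] = E[X_τ^2] − E[M_τ] = 33582 − 30276 = 3306 = 174(193 − 174) = 3306.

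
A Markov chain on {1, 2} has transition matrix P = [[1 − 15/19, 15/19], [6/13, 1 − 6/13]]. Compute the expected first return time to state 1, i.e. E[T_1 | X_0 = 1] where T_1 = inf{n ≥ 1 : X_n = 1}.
E[T_1 | X_0 = 1] = 1/π_1 = 103/38

For an irreducible recurrent Markov chain with stationary distribution π, E[T_i | X_0 = i] = 1/π_i (Kac's formula). Here π_1 = (6/13)/(15/19 + 6/13) = (6/13)/(309/247) = 38/103, so E[T_1 | X_0 = 1] = 1/π_1 = (15/19 + 6/13)/(6/13) = (309/247)/(6/13) = 103/38.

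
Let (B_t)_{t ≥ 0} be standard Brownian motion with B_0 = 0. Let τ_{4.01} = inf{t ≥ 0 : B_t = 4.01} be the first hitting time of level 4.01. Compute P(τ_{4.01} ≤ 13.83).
P(τ_{4.01} ≤ 13.83) = 2(1 − Φ(4.01/√13.83)) = 2(1 − Φ(1.0783)) ≈ 0.2809

By the reflection principle for standard BM, P(τ_b ≤ t) = 2 · P(B_t ≥ b). Since B_t ~ N(0, t), P(B_t ≥ 4.01) = 1 − Φ(4.01/√t) = 1 − Φ(4.01/√13.83) = 1 − Φ(1.0783) ≈ 0.14045. Doubling: P(τ_{4.01} ≤ 13.83) ≈ 2 · 0.14045 = 0.28090 ≈ 0.2809.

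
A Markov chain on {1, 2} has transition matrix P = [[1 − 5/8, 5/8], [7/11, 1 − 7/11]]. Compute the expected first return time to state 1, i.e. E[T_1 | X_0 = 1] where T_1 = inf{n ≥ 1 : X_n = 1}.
E[T_1 | X_0 = 1] = 1/π_1 = 111/56

For an irreducible recurrent Markov chain with stationary distribution π, E[T_i | X_0 = i] = 1/π_i (Kac's formula). Here π_1 = (7/11)/(5/8 + 7/11) = (7/11)/(111/88) = 56/111, so E[T_1 | X_0 = 1] = 1/π_1 = (5/8 + 7/11)/(7/11) = (111/88)/(7/11) = 111/56.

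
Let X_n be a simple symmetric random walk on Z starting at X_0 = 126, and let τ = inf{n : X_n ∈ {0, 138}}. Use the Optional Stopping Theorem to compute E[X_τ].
E[X_τ] = 126

X_n is a martingale and τ is a bounded-mean stopping time (indeed τ is finite a.s. with bounded expectation since the walk is in a bounded region). By the OST, E[X_τ] = E[X_0] = 126. Equivalently: E[X_τ] = 138 · P(hit 138 first) + 0 · P(hit 0 first) = 138 · (126/138) = 126.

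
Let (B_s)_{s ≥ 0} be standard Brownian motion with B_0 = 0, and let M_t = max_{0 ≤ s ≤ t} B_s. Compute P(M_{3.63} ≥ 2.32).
P(M_{3.63} ≥ 2.32) = 2·P(B_{3.63} ≥ 2.32) = 2(1 − Φ(2.32/√3.63)) ≈ 0.2233

By the reflection principle for Brownian motion, P(M_t ≥ a) = 2 · P(B_t ≥ a) for a ≥ 0. Since B_t ~ N(0, t), P(B_t ≥ 2.32) = 1 − Φ(2.32/√t) = 1 − Φ(2.32/√3.63) = 1 − Φ(1.2177). So
  P(M_{3.63} ≥ 2.32) = 2(1 − Φ(1.2177)) ≈ 0.2233.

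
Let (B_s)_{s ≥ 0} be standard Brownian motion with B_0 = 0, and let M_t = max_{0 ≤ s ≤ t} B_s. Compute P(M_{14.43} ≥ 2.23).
P(M_{14.43} ≥ 2.23) = 2·P(B_{14.43} ≥ 2.23) = 2(1 − Φ(2.23/√14.43)) ≈ 0.5572

By the reflection principle for Brownian motion, P(M_t ≥ a) = 2 · P(B_t ≥ a) for a ≥ 0. Since B_t ~ N(0, t), P(B_t ≥ 2.23) = 1 − Φ(2.23/√t) = 1 − Φ(2.23/√14.43) = 1 − Φ(0.5870). So
  P(M_{14.43} ≥ 2.23) = 2(1 − Φ(0.5870)) ≈ 0.5572.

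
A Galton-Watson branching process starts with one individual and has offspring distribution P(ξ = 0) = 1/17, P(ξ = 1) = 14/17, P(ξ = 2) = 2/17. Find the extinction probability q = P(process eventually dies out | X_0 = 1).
q = 1/2

The pgf is f(s) = 1/17 + 14/17·s + 2/17·s². The extinction probability q is the smallest fixed point of f in [0, 1]. Setting s = f(s):
  2/17·s² + (14/17 − 1)·s + 1/17 = 0
  2/17·s² − (1/17 + 2/17)·s + 1/17 = 0
which factors as (s − 1)·(2/17·s − 1/17) = 0, giving roots s = 1 and s = (1/17)/(2/17) = 1/2.
Mean offspring μ = 14/17 + 2·2/17 = 18/17 > 1 (supercritical), so q < 1. The extinction probability is the smaller root: q = (1/17)/(2/17) = 1/2.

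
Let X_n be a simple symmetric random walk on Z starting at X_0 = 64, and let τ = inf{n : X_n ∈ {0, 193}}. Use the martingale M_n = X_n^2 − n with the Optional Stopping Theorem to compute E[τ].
E[τ] = 8256

M_n = X_n^2 − n is a martingale (since E[X_{n+1}^2 | F_n] = X_n^2 + 1). By OST (τ has finite mean in a bounded region), E[M_τ] = E[M_0] = X_0^2 − 0 = 64^2 = 4096. Also E[M_τ] = E[X_τ^2] − E[τ]. The walk exits at 0 or 193, with P(hit 193 first) = 64/193, so E[X_τ^2] = 193^2 · 64/193 + 0 = 12352. Thus E[τ] = E[X_τ^2] − E[M_τ] = 12352 − 4096 = 8256 = 64(193 − 64) = 8256.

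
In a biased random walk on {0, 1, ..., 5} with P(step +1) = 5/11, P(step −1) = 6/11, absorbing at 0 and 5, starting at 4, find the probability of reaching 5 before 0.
P(hit 5 before 0) = (1 − (6/5)^4) / (1 − (6/5)^5) = 3355/4651

Let u_k denote P(reach 5 before 0 | start at k). Boundary: u_0 = 0, u_5 = 1. Recurrence: u_k = 5/11·u_{k+1} + 6/11·u_{k-1} for 1 ≤ k ≤ 4. Try u_k = A + B·r^k with r = q/p = (6/11)/(5/11) = 6/5. Substitution satisfies the recurrence; boundary conditions give:
  u_k = (1 − r^k) / (1 − r^N) = (1 − (6/5)^4) / (1 − (6/5)^5) = 3355/4651.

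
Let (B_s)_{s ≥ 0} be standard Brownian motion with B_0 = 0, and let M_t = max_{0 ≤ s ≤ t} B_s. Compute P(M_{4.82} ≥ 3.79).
P(M_{4.82} ≥ 3.79) = 2·P(B_{4.82} ≥ 3.79) = 2(1 − Φ(3.79/√4.82)) ≈ 0.0843

By the reflection principle for Brownian motion, P(M_t ≥ a) = 2 · P(B_t ≥ a) for a ≥ 0. Since B_t ~ N(0, t), P(B_t ≥ 3.79) = 1 − Φ(3.79/√t) = 1 − Φ(3.79/√4.82) = 1 − Φ(1.7263). So
  P(M_{4.82} ≥ 3.79) = 2(1 − Φ(1.7263)) ≈ 0.0843.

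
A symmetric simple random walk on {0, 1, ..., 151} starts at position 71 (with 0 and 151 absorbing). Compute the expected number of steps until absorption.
E[τ | X_0 = 71] = 5680

Let v_k = E[τ | X_0 = k]. Boundary: v_0 = v_151 = 0. Recurrence: v_k = 1 + (v_{k-1} + v_{k+1})/2 for 1 ≤ k ≤ 150. The particular solution to v_k − (v_{k-1} + v_{k+1})/2 = 1 is v_k = −k^2. Adding homogeneous solution A + B k and matching boundaries gives v_k = k (151 − k). Substituting k = 71: v_71 = 71 · 80 = 5680.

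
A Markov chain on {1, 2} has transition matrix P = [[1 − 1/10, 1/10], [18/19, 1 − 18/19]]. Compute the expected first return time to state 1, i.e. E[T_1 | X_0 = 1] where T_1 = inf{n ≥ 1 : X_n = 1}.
E[T_1 | X_0 = 1] = 1/π_1 = 199/180

For an irreducible recurrent Markov chain with stationary distribution π, E[T_i | X_0 = i] = 1/π_i (Kac's formula). Here π_1 = (18/19)/(1/10 + 18/19) = (18/19)/(199/190) = 180/199, so E[T_1 | X_0 = 1] = 1/π_1 = (1/10 + 18/19)/(18/19) = (199/190)/(18/19) = 199/180.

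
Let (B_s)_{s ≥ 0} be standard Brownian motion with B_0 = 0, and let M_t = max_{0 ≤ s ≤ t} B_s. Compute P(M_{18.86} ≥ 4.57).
P(M_{18.86} ≥ 4.57) = 2·P(B_{18.86} ≥ 4.57) = 2(1 − Φ(4.57/√18.86)) ≈ 0.2927

By the reflection principle for Brownian motion, P(M_t ≥ a) = 2 · P(B_t ≥ a) for a ≥ 0. Since B_t ~ N(0, t), P(B_t ≥ 4.57) = 1 − Φ(4.57/√t) = 1 − Φ(4.57/√18.86) = 1 − Φ(1.0523). So
  P(M_{18.86} ≥ 4.57) = 2(1 − Φ(1.0523)) ≈ 0.2927.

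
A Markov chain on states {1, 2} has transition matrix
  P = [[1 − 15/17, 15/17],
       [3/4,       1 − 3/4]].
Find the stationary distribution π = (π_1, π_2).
π_1 = 17/37, π_2 = 20/37

Solve πP = π with π_1 + π_2 = 1. From πP = π: π_1 · (1 − 15/17) + π_2 · 3/4 = π_1 ⇒ π_2 · 3/4 = π_1 · 15/17 ⇒ π_2/π_1 = (15/17)/(3/4) = 20/17. Together with π_1 + π_2 = 1:
  π_1 = (3/4)/(15/17 + 3/4) = (3/4)/(111/68) = 17/37,
  π_2 = (15/17)/(15/17 + 3/4) = (15/17)/(111/68) = 20/37.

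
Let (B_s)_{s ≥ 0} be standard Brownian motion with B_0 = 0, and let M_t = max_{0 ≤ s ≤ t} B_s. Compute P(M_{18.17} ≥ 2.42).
P(M_{18.17} ≥ 2.42) = 2·P(B_{18.17} ≥ 2.42) = 2(1 − Φ(2.42/√18.17)) ≈ 0.5702

By the reflection principle for Brownian motion, P(M_t ≥ a) = 2 · P(B_t ≥ a) for a ≥ 0. Since B_t ~ N(0, t), P(B_t ≥ 2.42) = 1 − Φ(2.42/√t) = 1 − Φ(2.42/√18.17) = 1 − Φ(0.5677). So
  P(M_{18.17} ≥ 2.42) = 2(1 − Φ(0.5677)) ≈ 0.5702.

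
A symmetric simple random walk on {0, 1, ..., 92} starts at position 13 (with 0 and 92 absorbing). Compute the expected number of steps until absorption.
E[τ | X_0 = 13] = 1027

Let v_k = E[τ | X_0 = k]. Boundary: v_0 = v_92 = 0. Recurrence: v_k = 1 + (v_{k-1} + v_{k+1})/2 for 1 ≤ k ≤ 91. The particular solution to v_k − (v_{k-1} + v_{k+1})/2 = 1 is v_k = −k^2. Adding homogeneous solution A + B k and matching boundaries gives v_k = k (92 − k). Substituting k = 13: v_13 = 13 · 79 = 1027.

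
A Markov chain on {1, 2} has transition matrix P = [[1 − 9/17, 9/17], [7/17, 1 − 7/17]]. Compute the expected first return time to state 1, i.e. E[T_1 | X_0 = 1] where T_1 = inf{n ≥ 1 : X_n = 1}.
E[T_1 | X_0 = 1] = 1/π_1 = 16/7

For an irreducible recurrent Markov chain with stationary distribution π, E[T_i | X_0 = i] = 1/π_i (Kac's formula). Here π_1 = (7/17)/(9/17 + 7/17) = (7/17)/(16/17) = 7/16, so E[T_1 | X_0 = 1] = 1/π_1 = (9/17 + 7/17)/(7/17) = (16/17)/(7/17) = 16/7.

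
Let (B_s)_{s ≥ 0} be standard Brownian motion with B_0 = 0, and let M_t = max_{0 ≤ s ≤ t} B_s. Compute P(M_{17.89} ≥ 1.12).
P(M_{17.89} ≥ 1.12) = 2·P(B_{17.89} ≥ 1.12) = 2(1 − Φ(1.12/√17.89)) ≈ 0.7912

By the reflection principle for Brownian motion, P(M_t ≥ a) = 2 · P(B_t ≥ a) for a ≥ 0. Since B_t ~ N(0, t), P(B_t ≥ 1.12) = 1 − Φ(1.12/√t) = 1 − Φ(1.12/√17.89) = 1 − Φ(0.2648). So
  P(M_{17.89} ≥ 1.12) = 2(1 − Φ(0.2648)) ≈ 0.7912.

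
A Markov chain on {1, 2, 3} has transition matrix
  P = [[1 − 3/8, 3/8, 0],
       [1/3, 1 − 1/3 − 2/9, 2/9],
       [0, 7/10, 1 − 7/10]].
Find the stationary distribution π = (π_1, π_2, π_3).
π = (56/139, 63/139, 20/139)

This is a birth-death chain on three states, which satisfies detailed balance: π_1 · P_{12} = π_2 · P_{21} and π_2 · P_{23} = π_3 · P_{32}.
From π_1 · 3/8 = π_2 · 1/3: π_2/π_1 = (3/8)/(1/3) = 9/8.
From π_2 · 2/9 = π_3 · 7/10: π_3/π_2 = (2/9)/(7/10) = 20/63.
Take π_1 proportional to 1; then unnormalized π = (1, 9/8, 5/14). Normalize by dividing by the sum 139/56:
  π = (56/139, 63/139, 20/139).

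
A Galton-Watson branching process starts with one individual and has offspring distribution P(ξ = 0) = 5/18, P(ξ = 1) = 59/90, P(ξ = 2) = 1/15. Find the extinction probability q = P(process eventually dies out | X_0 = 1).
q = 1

Mean offspring μ = 0·5/18 + 1·59/90 + 2·1/15 = 71/90 ≤ 1. For μ ≤ 1 with offspring not concentrated at 1, the Galton-Watson process goes extinct almost surely, so q = 1.
(Algebraic check: The pgf is f(s) = 5/18 + 59/90·s + 1/15·s². The extinction probability q is the smallest fixed point of f in [0, 1]. Setting s = f(s):
  1/15·s² + (59/90 − 1)·s + 5/18 = 0
  1/15·s² − (5/18 + 1/15)·s + 5/18 = 0
which factors as (s − 1)·(1/15·s − 5/18) = 0, giving roots s = 1 and s = (5/18)/(1/15) = 25/6. Since 25/6 ≥ 1, the smallest root in [0, 1] is s = 1.)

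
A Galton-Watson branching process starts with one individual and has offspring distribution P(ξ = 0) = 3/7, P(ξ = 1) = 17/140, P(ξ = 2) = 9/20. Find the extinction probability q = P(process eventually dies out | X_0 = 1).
q = 20/21

The pgf is f(s) = 3/7 + 17/140·s + 9/20·s². The extinction probability q is the smallest fixed point of f in [0, 1]. Setting s = f(s):
  9/20·s² + (17/140 − 1)·s + 3/7 = 0
  9/20·s² − (3/7 + 9/20)·s + 3/7 = 0
which factors as (s − 1)·(9/20·s − 3/7) = 0, giving roots s = 1 and s = (3/7)/(9/20) = 20/21.
Mean offspring μ = 17/140 + 2·9/20 = 143/140 > 1 (supercritical), so q < 1. The extinction probability is the smaller root: q = (3/7)/(9/20) = 20/21.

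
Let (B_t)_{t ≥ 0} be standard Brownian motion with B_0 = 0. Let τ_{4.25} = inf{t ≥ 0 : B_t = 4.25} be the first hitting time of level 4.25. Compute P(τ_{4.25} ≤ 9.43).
P(τ_{4.25} ≤ 9.43) = 2(1 − Φ(4.25/√9.43)) = 2(1 − Φ(1.3840)) ≈ 0.1664

By the reflection principle for standard BM, P(τ_b ≤ t) = 2 · P(B_t ≥ b). Since B_t ~ N(0, t), P(B_t ≥ 4.25) = 1 − Φ(4.25/√t) = 1 − Φ(4.25/√9.43) = 1 − Φ(1.3840) ≈ 0.08318. Doubling: P(τ_{4.25} ≤ 9.43) ≈ 2 · 0.08318 = 0.16636 ≈ 0.1664.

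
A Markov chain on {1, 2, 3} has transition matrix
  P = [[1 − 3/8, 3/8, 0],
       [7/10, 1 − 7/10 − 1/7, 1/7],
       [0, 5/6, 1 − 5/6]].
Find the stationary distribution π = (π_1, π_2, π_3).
π = (196/319, 105/319, 18/319)

This is a birth-death chain on three states, which satisfies detailed balance: π_1 · P_{12} = π_2 · P_{21} and π_2 · P_{23} = π_3 · P_{32}.
From π_1 · 3/8 = π_2 · 7/10: π_2/π_1 = (3/8)/(7/10) = 15/28.
From π_2 · 1/7 = π_3 · 5/6: π_3/π_2 = (1/7)/(5/6) = 6/35.
Take π_1 proportional to 1; then unnormalized π = (1, 15/28, 9/98). Normalize by dividing by the sum 319/196:
  π = (196/319, 105/319, 18/319).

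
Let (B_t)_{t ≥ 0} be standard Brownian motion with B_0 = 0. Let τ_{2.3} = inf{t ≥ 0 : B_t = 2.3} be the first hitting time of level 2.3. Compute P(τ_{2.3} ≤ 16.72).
P(τ_{2.3} ≤ 16.72) = 2(1 − Φ(2.3/√16.72)) = 2(1 − Φ(0.5625)) ≈ 0.5738

By the reflection principle for standard BM, P(τ_b ≤ t) = 2 · P(B_t ≥ b). Since B_t ~ N(0, t), P(B_t ≥ 2.3) = 1 − Φ(2.3/√t) = 1 − Φ(2.3/√16.72) = 1 − Φ(0.5625) ≈ 0.28689. Doubling: P(τ_{2.3} ≤ 16.72) ≈ 2 · 0.28689 = 0.57378 ≈ 0.5738.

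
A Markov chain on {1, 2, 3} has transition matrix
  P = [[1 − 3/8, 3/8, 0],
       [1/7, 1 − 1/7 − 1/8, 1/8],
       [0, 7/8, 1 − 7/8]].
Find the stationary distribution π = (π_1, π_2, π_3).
π = (1/4, 21/32, 3/32)

This is a birth-death chain on three states, which satisfies detailed balance: π_1 · P_{12} = π_2 · P_{21} and π_2 · P_{23} = π_3 · P_{32}.
From π_1 · 3/8 = π_2 · 1/7: π_2/π_1 = (3/8)/(1/7) = 21/8.
From π_2 · 1/8 = π_3 · 7/8: π_3/π_2 = (1/8)/(7/8) = 1/7.
Take π_1 proportional to 1; then unnormalized π = (1, 21/8, 3/8). Normalize by dividing by the sum 4:
  π = (1/4, 21/32, 3/32).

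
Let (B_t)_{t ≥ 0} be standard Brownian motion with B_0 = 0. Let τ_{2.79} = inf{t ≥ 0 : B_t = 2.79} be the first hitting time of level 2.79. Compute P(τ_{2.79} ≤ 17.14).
P(τ_{2.79} ≤ 17.14) = 2(1 − Φ(2.79/√17.14)) = 2(1 − Φ(0.6739)) ≈ 0.5004

By the reflection principle for standard BM, P(τ_b ≤ t) = 2 · P(B_t ≥ b). Since B_t ~ N(0, t), P(B_t ≥ 2.79) = 1 − Φ(2.79/√t) = 1 − Φ(2.79/√17.14) = 1 − Φ(0.6739) ≈ 0.25019. Doubling: P(τ_{2.79} ≤ 17.14) ≈ 2 · 0.25019 = 0.50038 ≈ 0.5004.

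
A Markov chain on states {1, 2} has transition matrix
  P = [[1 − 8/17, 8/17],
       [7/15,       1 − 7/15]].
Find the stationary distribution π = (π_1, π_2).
π_1 = 119/239, π_2 = 120/239

Solve πP = π with π_1 + π_2 = 1. From πP = π: π_1 · (1 − 8/17) + π_2 · 7/15 = π_1 ⇒ π_2 · 7/15 = π_1 · 8/17 ⇒ π_2/π_1 = (8/17)/(7/15) = 120/119. Together with π_1 + π_2 = 1:
  π_1 = (7/15)/(8/17 + 7/15) = (7/15)/(239/255) = 119/239,
  π_2 = (8/17)/(8/17 + 7/15) = (8/17)/(239/255) = 120/239.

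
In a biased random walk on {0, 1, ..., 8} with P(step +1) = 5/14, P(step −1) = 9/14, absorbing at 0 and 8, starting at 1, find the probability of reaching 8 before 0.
P(hit 8 before 0) = (1 − (9/5)^1) / (1 − (9/5)^8) = 78125/10664024

Let u_k denote P(reach 8 before 0 | start at k). Boundary: u_0 = 0, u_8 = 1. Recurrence: u_k = 5/14·u_{k+1} + 9/14·u_{k-1} for 1 ≤ k ≤ 7. Try u_k = A + B·r^k with r = q/p = (9/14)/(5/14) = 9/5. Substitution satisfies the recurrence; boundary conditions give:
  u_k = (1 − r^k) / (1 − r^N) = (1 − (9/5)^1) / (1 − (9/5)^8) = 78125/10664024.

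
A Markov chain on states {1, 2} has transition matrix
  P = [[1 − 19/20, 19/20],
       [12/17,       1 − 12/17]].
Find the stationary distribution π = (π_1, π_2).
π_1 = 240/563, π_2 = 323/563

Solve πP = π with π_1 + π_2 = 1. From πP = π: π_1 · (1 − 19/20) + π_2 · 12/17 = π_1 ⇒ π_2 · 12/17 = π_1 · 19/20 ⇒ π_2/π_1 = (19/20)/(12/17) = 323/240. Together with π_1 + π_2 = 1:
  π_1 = (12/17)/(19/20 + 12/17) = (12/17)/(563/340) = 240/563,
  π_2 = (19/20)/(19/20 + 12/17) = (19/20)/(563/340) = 323/563.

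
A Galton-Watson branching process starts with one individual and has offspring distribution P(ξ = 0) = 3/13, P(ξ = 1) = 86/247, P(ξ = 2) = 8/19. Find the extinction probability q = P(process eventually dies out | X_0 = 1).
q = 57/104

The pgf is f(s) = 3/13 + 86/247·s + 8/19·s². The extinction probability q is the smallest fixed point of f in [0, 1]. Setting s = f(s):
  8/19·s² + (86/247 − 1)·s + 3/13 = 0
  8/19·s² − (3/13 + 8/19)·s + 3/13 = 0
which factors as (s − 1)·(8/19·s − 3/13) = 0, giving roots s = 1 and s = (3/13)/(8/19) = 57/104.
Mean offspring μ = 86/247 + 2·8/19 = 294/247 > 1 (supercritical), so q < 1. The extinction probability is the smaller root: q = (3/13)/(8/19) = 57/104.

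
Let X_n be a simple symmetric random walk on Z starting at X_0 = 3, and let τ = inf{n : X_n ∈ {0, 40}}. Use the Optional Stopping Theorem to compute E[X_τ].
E[X_τ] = 3

X_n is a martingale and τ is a bounded-mean stopping time (indeed τ is finite a.s. with bounded expectation since the walk is in a bounded region). By the OST, E[X_τ] = E[X_0] = 3. Equivalently: E[X_τ] = 40 · P(hit 40 first) + 0 · P(hit 0 first) = 40 · (3/40) = 3.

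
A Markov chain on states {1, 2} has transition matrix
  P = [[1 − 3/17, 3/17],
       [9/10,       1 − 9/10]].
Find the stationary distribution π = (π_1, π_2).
π_1 = 51/61, π_2 = 10/61

Solve πP = π with π_1 + π_2 = 1. From πP = π: π_1 · (1 − 3/17) + π_2 · 9/10 = π_1 ⇒ π_2 · 9/10 = π_1 · 3/17 ⇒ π_2/π_1 = (3/17)/(9/10) = 10/51. Together with π_1 + π_2 = 1:
  π_1 = (9/10)/(3/17 + 9/10) = (9/10)/(183/170) = 51/61,
  π_2 = (3/17)/(3/17 + 9/10) = (3/17)/(183/170) = 10/61.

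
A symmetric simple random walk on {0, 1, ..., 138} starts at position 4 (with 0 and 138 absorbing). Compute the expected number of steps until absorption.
E[τ | X_0 = 4] = 536

Let v_k = E[τ | X_0 = k]. Boundary: v_0 = v_138 = 0. Recurrence: v_k = 1 + (v_{k-1} + v_{k+1})/2 for 1 ≤ k ≤ 137. The particular solution to v_k − (v_{k-1} + v_{k+1})/2 = 1 is v_k = −k^2. Adding homogeneous solution A + B k and matching boundaries gives v_k = k (138 − k). Substituting k = 4: v_4 = 4 · 134 = 536.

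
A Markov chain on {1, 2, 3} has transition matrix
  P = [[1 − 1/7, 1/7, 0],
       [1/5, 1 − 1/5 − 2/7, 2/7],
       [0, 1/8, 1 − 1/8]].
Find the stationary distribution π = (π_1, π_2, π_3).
π = (49/164, 35/164, 20/41)

This is a birth-death chain on three states, which satisfies detailed balance: π_1 · P_{12} = π_2 · P_{21} and π_2 · P_{23} = π_3 · P_{32}.
From π_1 · 1/7 = π_2 · 1/5: π_2/π_1 = (1/7)/(1/5) = 5/7.
From π_2 · 2/7 = π_3 · 1/8: π_3/π_2 = (2/7)/(1/8) = 16/7.
Take π_1 proportional to 1; then unnormalized π = (1, 5/7, 80/49). Normalize by dividing by the sum 164/49:
  π = (49/164, 35/164, 20/41).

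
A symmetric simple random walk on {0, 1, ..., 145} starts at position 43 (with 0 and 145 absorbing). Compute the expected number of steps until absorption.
E[τ | X_0 = 43] = 4386

Let v_k = E[τ | X_0 = k]. Boundary: v_0 = v_145 = 0. Recurrence: v_k = 1 + (v_{k-1} + v_{k+1})/2 for 1 ≤ k ≤ 144. The particular solution to v_k − (v_{k-1} + v_{k+1})/2 = 1 is v_k = −k^2. Adding homogeneous solution A + B k and matching boundaries gives v_k = k (145 − k). Substituting k = 43: v_43 = 43 · 102 = 4386.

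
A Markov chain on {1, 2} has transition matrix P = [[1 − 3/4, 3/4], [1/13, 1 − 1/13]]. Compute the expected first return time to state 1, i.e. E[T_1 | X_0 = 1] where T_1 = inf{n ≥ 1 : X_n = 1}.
E[T_1 | X_0 = 1] = 1/π_1 = 43/4

For an irreducible recurrent Markov chain with stationary distribution π, E[T_i | X_0 = i] = 1/π_i (Kac's formula). Here π_1 = (1/13)/(3/4 + 1/13) = (1/13)/(43/52) = 4/43, so E[T_1 | X_0 = 1] = 1/π_1 = (3/4 + 1/13)/(1/13) = (43/52)/(1/13) = 43/4.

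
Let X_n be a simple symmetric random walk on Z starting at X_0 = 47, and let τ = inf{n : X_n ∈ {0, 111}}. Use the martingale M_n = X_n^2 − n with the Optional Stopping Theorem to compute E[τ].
E[τ] = 3008

M_n = X_n^2 − n is a martingale (since E[X_{n+1}^2 | F_n] = X_n^2 + 1). By OST (τ has finite mean in a bounded region), E[M_τ] = E[M_0] = X_0^2 − 0 = 47^2 = 2209. Also E[M_τ] = E[X_τ^2] − E[τ]. The walk exits at 0 or 111, with P(hit 111 first) = 47/111, so E[X_τ^2] = 111^2 · 47/111 + 0 = 5217. Thus E[τ] = E[X_τ^2] − E[M_τ] = 5217 − 2209 = 3008 = 47(111 − 47) = 3008.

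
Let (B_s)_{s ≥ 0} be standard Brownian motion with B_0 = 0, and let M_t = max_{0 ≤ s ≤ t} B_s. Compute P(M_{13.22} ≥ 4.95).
P(M_{13.22} ≥ 4.95) = 2·P(B_{13.22} ≥ 4.95) = 2(1 − Φ(4.95/√13.22)) ≈ 0.1734

By the reflection principle for Brownian motion, P(M_t ≥ a) = 2 · P(B_t ≥ a) for a ≥ 0. Since B_t ~ N(0, t), P(B_t ≥ 4.95) = 1 − Φ(4.95/√t) = 1 − Φ(4.95/√13.22) = 1 − Φ(1.3614). So
  P(M_{13.22} ≥ 4.95) = 2(1 − Φ(1.3614)) ≈ 0.1734.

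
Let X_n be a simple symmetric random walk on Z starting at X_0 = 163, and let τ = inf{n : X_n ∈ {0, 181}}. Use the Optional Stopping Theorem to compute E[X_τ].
E[X_τ] = 163

X_n is a martingale and τ is a bounded-mean stopping time (indeed τ is finite a.s. with bounded expectation since the walk is in a bounded region). By the OST, E[X_τ] = E[X_0] = 163. Equivalently: E[X_τ] = 181 · P(hit 181 first) + 0 · P(hit 0 first) = 181 · (163/181) = 163.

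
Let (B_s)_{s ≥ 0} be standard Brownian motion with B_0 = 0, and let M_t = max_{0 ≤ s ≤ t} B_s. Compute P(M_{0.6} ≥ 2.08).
P(M_{0.6} ≥ 2.08) = 2·P(B_{0.6} ≥ 2.08) = 2(1 − Φ(2.08/√0.6)) ≈ 0.0072

By the reflection principle for Brownian motion, P(M_t ≥ a) = 2 · P(B_t ≥ a) for a ≥ 0. Since B_t ~ N(0, t), P(B_t ≥ 2.08) = 1 − Φ(2.08/√t) = 1 − Φ(2.08/√0.6) = 1 − Φ(2.6853). So
  P(M_{0.6} ≥ 2.08) = 2(1 − Φ(2.6853)) ≈ 0.0072.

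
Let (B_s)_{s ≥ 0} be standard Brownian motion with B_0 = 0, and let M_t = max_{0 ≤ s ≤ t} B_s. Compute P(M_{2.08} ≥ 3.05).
P(M_{2.08} ≥ 3.05) = 2·P(B_{2.08} ≥ 3.05) = 2(1 − Φ(3.05/√2.08)) ≈ 0.0344

By the reflection principle for Brownian motion, P(M_t ≥ a) = 2 · P(B_t ≥ a) for a ≥ 0. Since B_t ~ N(0, t), P(B_t ≥ 3.05) = 1 − Φ(3.05/√t) = 1 − Φ(3.05/√2.08) = 1 − Φ(2.1148). So
  P(M_{2.08} ≥ 3.05) = 2(1 − Φ(2.1148)) ≈ 0.0344.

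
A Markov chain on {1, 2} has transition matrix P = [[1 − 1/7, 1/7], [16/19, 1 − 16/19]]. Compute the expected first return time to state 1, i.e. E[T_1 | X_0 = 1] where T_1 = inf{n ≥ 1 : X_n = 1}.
E[T_1 | X_0 = 1] = 1/π_1 = 131/112

For an irreducible recurrent Markov chain with stationary distribution π, E[T_i | X_0 = i] = 1/π_i (Kac's formula). Here π_1 = (16/19)/(1/7 + 16/19) = (16/19)/(131/133) = 112/131, so E[T_1 | X_0 = 1] = 1/π_1 = (1/7 + 16/19)/(16/19) = (131/133)/(16/19) = 131/112.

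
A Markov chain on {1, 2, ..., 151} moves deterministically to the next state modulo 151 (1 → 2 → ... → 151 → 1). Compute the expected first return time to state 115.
E[T_115 | X_0 = 115] = 151

The chain cycles deterministically, so starting at state 115 it returns in exactly 151 steps. Equivalently, the stationary distribution is uniform π_j = 1/151 for every state j, so by Kac's formula E[T_115] = 1/π_115 = 151.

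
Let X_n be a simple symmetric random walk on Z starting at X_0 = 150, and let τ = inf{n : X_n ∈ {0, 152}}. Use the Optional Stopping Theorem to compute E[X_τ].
E[X_τ] = 150

X_n is a martingale and τ is a bounded-mean stopping time (indeed τ is finite a.s. with bounded expectation since the walk is in a bounded region). By the OST, E[X_τ] = E[X_0] = 150. Equivalently: E[X_τ] = 152 · P(hit 152 first) + 0 · P(hit 0 first) = 152 · (150/152) = 150.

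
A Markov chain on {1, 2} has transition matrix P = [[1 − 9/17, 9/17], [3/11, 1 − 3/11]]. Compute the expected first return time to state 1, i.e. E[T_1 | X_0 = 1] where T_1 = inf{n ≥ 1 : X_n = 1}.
E[T_1 | X_0 = 1] = 1/π_1 = 50/17

For an irreducible recurrent Markov chain with stationary distribution π, E[T_i | X_0 = i] = 1/π_i (Kac's formula). Here π_1 = (3/11)/(9/17 + 3/11) = (3/11)/(150/187) = 17/50, so E[T_1 | X_0 = 1] = 1/π_1 = (9/17 + 3/11)/(3/11) = (150/187)/(3/11) = 50/17.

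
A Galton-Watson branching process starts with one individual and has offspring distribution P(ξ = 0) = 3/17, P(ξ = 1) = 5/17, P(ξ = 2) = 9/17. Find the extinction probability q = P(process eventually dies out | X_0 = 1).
q = 1/3

The pgf is f(s) = 3/17 + 5/17·s + 9/17·s². The extinction probability q is the smallest fixed point of f in [0, 1]. Setting s = f(s):
  9/17·s² + (5/17 − 1)·s + 3/17 = 0
  9/17·s² − (3/17 + 9/17)·s + 3/17 = 0
which factors as (s − 1)·(9/17·s − 3/17) = 0, giving roots s = 1 and s = (3/17)/(9/17) = 1/3.
Mean offspring μ = 5/17 + 2·9/17 = 23/17 > 1 (supercritical), so q < 1. The extinction probability is the smaller root: q = (3/17)/(9/17) = 1/3.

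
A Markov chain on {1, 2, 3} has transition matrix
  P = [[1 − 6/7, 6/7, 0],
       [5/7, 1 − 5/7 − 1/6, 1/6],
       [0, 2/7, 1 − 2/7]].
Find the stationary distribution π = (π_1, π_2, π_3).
π = (10/29, 12/29, 7/29)

This is a birth-death chain on three states, which satisfies detailed balance: π_1 · P_{12} = π_2 · P_{21} and π_2 · P_{23} = π_3 · P_{32}.
From π_1 · 6/7 = π_2 · 5/7: π_2/π_1 = (6/7)/(5/7) = 6/5.
From π_2 · 1/6 = π_3 · 2/7: π_3/π_2 = (1/6)/(2/7) = 7/12.
Take π_1 proportional to 1; then unnormalized π = (1, 6/5, 7/10). Normalize by dividing by the sum 29/10:
  π = (10/29, 12/29, 7/29).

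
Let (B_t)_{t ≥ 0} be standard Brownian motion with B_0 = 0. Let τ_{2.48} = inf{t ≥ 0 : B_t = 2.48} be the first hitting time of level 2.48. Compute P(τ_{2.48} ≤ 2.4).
P(τ_{2.48} ≤ 2.4) = 2(1 − Φ(2.48/√2.4)) = 2(1 − Φ(1.6008)) ≈ 0.1094

By the reflection principle for standard BM, P(τ_b ≤ t) = 2 · P(B_t ≥ b). Since B_t ~ N(0, t), P(B_t ≥ 2.48) = 1 − Φ(2.48/√t) = 1 − Φ(2.48/√2.4) = 1 − Φ(1.6008) ≈ 0.05471. Doubling: P(τ_{2.48} ≤ 2.4) ≈ 2 · 0.05471 = 0.10942 ≈ 0.1094.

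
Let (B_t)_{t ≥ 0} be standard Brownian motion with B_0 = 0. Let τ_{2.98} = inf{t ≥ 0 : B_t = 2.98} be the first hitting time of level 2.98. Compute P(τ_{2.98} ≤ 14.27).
P(τ_{2.98} ≤ 14.27) = 2(1 − Φ(2.98/√14.27)) = 2(1 − Φ(0.7889)) ≈ 0.4302

By the reflection principle for standard BM, P(τ_b ≤ t) = 2 · P(B_t ≥ b). Since B_t ~ N(0, t), P(B_t ≥ 2.98) = 1 − Φ(2.98/√t) = 1 − Φ(2.98/√14.27) = 1 − Φ(0.7889) ≈ 0.21509. Doubling: P(τ_{2.98} ≤ 14.27) ≈ 2 · 0.21509 = 0.43018 ≈ 0.4302.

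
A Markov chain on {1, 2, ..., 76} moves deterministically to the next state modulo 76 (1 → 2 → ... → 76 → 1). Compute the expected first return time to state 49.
E[T_49 | X_0 = 49] = 76

The chain cycles deterministically, so starting at state 49 it returns in exactly 76 steps. Equivalently, the stationary distribution is uniform π_j = 1/76 for every state j, so by Kac's formula E[T_49] = 1/π_49 = 76.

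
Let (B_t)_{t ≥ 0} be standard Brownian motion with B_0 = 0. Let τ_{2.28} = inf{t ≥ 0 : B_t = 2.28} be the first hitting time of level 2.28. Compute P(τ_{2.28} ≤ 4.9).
P(τ_{2.28} ≤ 4.9) = 2(1 − Φ(2.28/√4.9)) = 2(1 − Φ(1.0300)) ≈ 0.3030

By the reflection principle for standard BM, P(τ_b ≤ t) = 2 · P(B_t ≥ b). Since B_t ~ N(0, t), P(B_t ≥ 2.28) = 1 − Φ(2.28/√t) = 1 − Φ(2.28/√4.9) = 1 − Φ(1.0300) ≈ 0.15151. Doubling: P(τ_{2.28} ≤ 4.9) ≈ 2 · 0.15151 = 0.30302 ≈ 0.3030.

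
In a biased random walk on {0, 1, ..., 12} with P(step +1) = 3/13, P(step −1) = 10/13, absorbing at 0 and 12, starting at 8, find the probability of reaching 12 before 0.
P(hit 12 before 0) = (1 − (10/3)^8) / (1 − (10/3)^12) = 816561/100816561

Let u_k denote P(reach 12 before 0 | start at k). Boundary: u_0 = 0, u_12 = 1. Recurrence: u_k = 3/13·u_{k+1} + 10/13·u_{k-1} for 1 ≤ k ≤ 11. Try u_k = A + B·r^k with r = q/p = (10/13)/(3/13) = 10/3. Substitution satisfies the recurrence; boundary conditions give:
  u_k = (1 − r^k) / (1 − r^N) = (1 − (10/3)^8) / (1 − (10/3)^12) = 816561/100816561.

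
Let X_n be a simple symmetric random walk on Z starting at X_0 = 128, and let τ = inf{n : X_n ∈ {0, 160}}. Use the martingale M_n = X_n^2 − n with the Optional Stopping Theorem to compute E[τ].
E[τ] = 4096

M_n = X_n^2 − n is a martingale (since E[X_{n+1}^2 | F_n] = X_n^2 + 1). By OST (τ has finite mean in a bounded region), E[M_τ] = E[M_0] = X_0^2 − 0 = 128^2 = 16384. Also E[M_τ] = E[X_τ^2] − E[τ]. The walk exits at 0 or 160, with P(hit 160 first) = 128/160, so E[X_τ^2] = 160^2 · 128/160 + 0 = 20480. Thus E[τ] = E[X_τ^2] − E[M_τ] = 20480 − 16384 = 4096 = 128(160 − 128) = 4096.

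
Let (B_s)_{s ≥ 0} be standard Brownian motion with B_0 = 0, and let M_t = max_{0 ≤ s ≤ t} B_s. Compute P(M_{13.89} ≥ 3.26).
P(M_{13.89} ≥ 3.26) = 2·P(B_{13.89} ≥ 3.26) = 2(1 − Φ(3.26/√13.89)) ≈ 0.3817

By the reflection principle for Brownian motion, P(M_t ≥ a) = 2 · P(B_t ≥ a) for a ≥ 0. Since B_t ~ N(0, t), P(B_t ≥ 3.26) = 1 − Φ(3.26/√t) = 1 − Φ(3.26/√13.89) = 1 − Φ(0.8747). So
  P(M_{13.89} ≥ 3.26) = 2(1 − Φ(0.8747)) ≈ 0.3817.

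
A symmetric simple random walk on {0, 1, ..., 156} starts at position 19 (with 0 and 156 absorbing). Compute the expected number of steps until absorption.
E[τ | X_0 = 19] = 2603

Let v_k = E[τ | X_0 = k]. Boundary: v_0 = v_156 = 0. Recurrence: v_k = 1 + (v_{k-1} + v_{k+1})/2 for 1 ≤ k ≤ 155. The particular solution to v_k − (v_{k-1} + v_{k+1})/2 = 1 is v_k = −k^2. Adding homogeneous solution A + B k and matching boundaries gives v_k = k (156 − k). Substituting k = 19: v_19 = 19 · 137 = 2603.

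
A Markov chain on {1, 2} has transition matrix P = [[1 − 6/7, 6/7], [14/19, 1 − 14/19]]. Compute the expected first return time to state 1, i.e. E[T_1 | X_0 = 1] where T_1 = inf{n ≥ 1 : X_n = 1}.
E[T_1 | X_0 = 1] = 1/π_1 = 106/49

For an irreducible recurrent Markov chain with stationary distribution π, E[T_i | X_0 = i] = 1/π_i (Kac's formula). Here π_1 = (14/19)/(6/7 + 14/19) = (14/19)/(212/133) = 49/106, so E[T_1 | X_0 = 1] = 1/π_1 = (6/7 + 14/19)/(14/19) = (212/133)/(14/19) = 106/49.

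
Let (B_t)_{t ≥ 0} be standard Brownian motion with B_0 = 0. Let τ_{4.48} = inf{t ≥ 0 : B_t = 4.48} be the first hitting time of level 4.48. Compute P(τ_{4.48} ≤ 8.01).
P(τ_{4.48} ≤ 8.01) = 2(1 − Φ(4.48/√8.01)) = 2(1 − Φ(1.5829)) ≈ 0.1134

By the reflection principle for standard BM, P(τ_b ≤ t) = 2 · P(B_t ≥ b). Since B_t ~ N(0, t), P(B_t ≥ 4.48) = 1 − Φ(4.48/√t) = 1 − Φ(4.48/√8.01) = 1 − Φ(1.5829) ≈ 0.05672. Doubling: P(τ_{4.48} ≤ 8.01) ≈ 2 · 0.05672 = 0.11344 ≈ 0.1134.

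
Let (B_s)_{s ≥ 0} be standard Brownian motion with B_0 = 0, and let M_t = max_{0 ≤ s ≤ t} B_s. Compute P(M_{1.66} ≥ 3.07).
P(M_{1.66} ≥ 3.07) = 2·P(B_{1.66} ≥ 3.07) = 2(1 − Φ(3.07/√1.66)) ≈ 0.0172

By the reflection principle for Brownian motion, P(M_t ≥ a) = 2 · P(B_t ≥ a) for a ≥ 0. Since B_t ~ N(0, t), P(B_t ≥ 3.07) = 1 − Φ(3.07/√t) = 1 − Φ(3.07/√1.66) = 1 − Φ(2.3828). So
  P(M_{1.66} ≥ 3.07) = 2(1 − Φ(2.3828)) ≈ 0.0172.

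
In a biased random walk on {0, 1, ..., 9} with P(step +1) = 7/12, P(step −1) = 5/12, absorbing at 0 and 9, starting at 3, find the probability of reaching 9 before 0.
P(hit 9 before 0) = (1 − (5/7)^3) / (1 − (5/7)^9) = 117649/176149

Let u_k denote P(reach 9 before 0 | start at k). Boundary: u_0 = 0, u_9 = 1. Recurrence: u_k = 7/12·u_{k+1} + 5/12·u_{k-1} for 1 ≤ k ≤ 8. Try u_k = A + B·r^k with r = q/p = (5/12)/(7/12) = 5/7. Substitution satisfies the recurrence; boundary conditions give:
  u_k = (1 − r^k) / (1 − r^N) = (1 − (5/7)^3) / (1 − (5/7)^9) = 117649/176149.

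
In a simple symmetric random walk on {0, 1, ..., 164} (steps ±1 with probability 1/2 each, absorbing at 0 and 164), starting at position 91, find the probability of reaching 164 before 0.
P(hit 164 before 0) = 91/164

Let u_k = P(hit 164 before 0 | start at k). Then u_0 = 0, u_164 = 1, and u_k = u_{k-1}/2 + u_{k+1}/2 for 1 ≤ k ≤ 163. This harmonic recurrence is solved by u_k = k/164, giving u_91 = 91/164.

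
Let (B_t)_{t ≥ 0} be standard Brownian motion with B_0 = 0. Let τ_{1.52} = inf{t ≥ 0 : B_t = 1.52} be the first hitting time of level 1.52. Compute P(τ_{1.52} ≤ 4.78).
P(τ_{1.52} ≤ 4.78) = 2(1 − Φ(1.52/√4.78)) = 2(1 − Φ(0.6952)) ≈ 0.4869

By the reflection principle for standard BM, P(τ_b ≤ t) = 2 · P(B_t ≥ b). Since B_t ~ N(0, t), P(B_t ≥ 1.52) = 1 − Φ(1.52/√t) = 1 − Φ(1.52/√4.78) = 1 − Φ(0.6952) ≈ 0.24346. Doubling: P(τ_{1.52} ≤ 4.78) ≈ 2 · 0.24346 = 0.48692 ≈ 0.4869.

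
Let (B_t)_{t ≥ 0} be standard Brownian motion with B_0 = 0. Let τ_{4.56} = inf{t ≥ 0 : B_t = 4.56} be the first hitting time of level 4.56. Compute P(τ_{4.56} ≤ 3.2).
P(τ_{4.56} ≤ 3.2) = 2(1 − Φ(4.56/√3.2)) = 2(1 − Φ(2.5491)) ≈ 0.0108

By the reflection principle for standard BM, P(τ_b ≤ t) = 2 · P(B_t ≥ b). Since B_t ~ N(0, t), P(B_t ≥ 4.56) = 1 − Φ(4.56/√t) = 1 − Φ(4.56/√3.2) = 1 − Φ(2.5491) ≈ 0.00540. Doubling: P(τ_{4.56} ≤ 3.2) ≈ 2 · 0.00540 = 0.01080 ≈ 0.0108.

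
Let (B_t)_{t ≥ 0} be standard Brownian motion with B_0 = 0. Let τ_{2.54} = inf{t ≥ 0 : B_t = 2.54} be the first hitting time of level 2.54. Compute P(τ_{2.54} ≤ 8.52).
P(τ_{2.54} ≤ 8.52) = 2(1 − Φ(2.54/√8.52)) = 2(1 − Φ(0.8702)) ≈ 0.3842

By the reflection principle for standard BM, P(τ_b ≤ t) = 2 · P(B_t ≥ b). Since B_t ~ N(0, t), P(B_t ≥ 2.54) = 1 − Φ(2.54/√t) = 1 − Φ(2.54/√8.52) = 1 − Φ(0.8702) ≈ 0.19210. Doubling: P(τ_{2.54} ≤ 8.52) ≈ 2 · 0.19210 = 0.38420 ≈ 0.3842.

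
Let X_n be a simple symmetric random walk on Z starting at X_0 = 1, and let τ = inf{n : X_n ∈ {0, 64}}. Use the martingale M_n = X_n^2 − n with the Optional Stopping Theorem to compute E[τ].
E[τ] = 63

M_n = X_n^2 − n is a martingale (since E[X_{n+1}^2 | F_n] = X_n^2 + 1). By OST (τ has finite mean in a bounded region), E[M_τ] = E[M_0] = X_0^2 − 0 = 1^2 = 1. Also E[M_τ] = E[X_τ^2] − E[τ]. The walk exits at 0 or 64, with P(hit 64 first) = 1/64, so E[X_τ^2] = 64^2 · 1/64 + 0 = 64. Thus E[τ] = E[X_τ^2] − E[M_τ] = 64 − 1 = 63 = 1(64 − 1) = 63.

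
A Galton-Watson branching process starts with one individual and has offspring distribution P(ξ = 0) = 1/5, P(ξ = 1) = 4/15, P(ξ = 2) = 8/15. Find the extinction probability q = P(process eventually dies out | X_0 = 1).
q = 3/8

The pgf is f(s) = 1/5 + 4/15·s + 8/15·s². The extinction probability q is the smallest fixed point of f in [0, 1]. Setting s = f(s):
  8/15·s² + (4/15 − 1)·s + 1/5 = 0
  8/15·s² − (1/5 + 8/15)·s + 1/5 = 0
which factors as (s − 1)·(8/15·s − 1/5) = 0, giving roots s = 1 and s = (1/5)/(8/15) = 3/8.
Mean offspring μ = 4/15 + 2·8/15 = 4/3 > 1 (supercritical), so q < 1. The extinction probability is the smaller root: q = (1/5)/(8/15) = 3/8.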